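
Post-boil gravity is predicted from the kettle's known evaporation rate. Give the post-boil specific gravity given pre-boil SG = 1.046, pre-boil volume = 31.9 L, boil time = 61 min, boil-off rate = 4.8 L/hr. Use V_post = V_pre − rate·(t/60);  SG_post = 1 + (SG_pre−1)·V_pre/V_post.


V_post = 31.9 − 4.8·(61/60) = 27.0200
SG_post = 1 + (1.046 − 1)·31.9/27.0200

1.0543


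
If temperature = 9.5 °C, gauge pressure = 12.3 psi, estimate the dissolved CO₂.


vols = (P + 14.695)·(0.01821 + 0.09011·e^(−0.04·T))
vols = (12.3 + 14.695)·(0.01821 + 0.09011·e^(−0.04·9.5))

2.1551 volumes


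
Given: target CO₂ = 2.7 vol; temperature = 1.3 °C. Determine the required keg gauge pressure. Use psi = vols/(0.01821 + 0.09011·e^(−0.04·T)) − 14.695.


psi = 2.7/(0.01821 + 0.09011·e^(−0.04·1.3)) − 14.695

11.3281 psi


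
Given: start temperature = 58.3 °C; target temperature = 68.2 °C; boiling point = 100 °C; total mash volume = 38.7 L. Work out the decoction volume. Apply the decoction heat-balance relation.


V_dec = V_total·(T_target − T_start)/(T_boil − T_start)
V_dec = 38.7·(68.2 − 58.3)/(100 − 58.3)

9.1878 L


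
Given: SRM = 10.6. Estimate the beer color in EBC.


EBC = SRM · 1.97
EBC = 10.6 · 1.97

20.8820 EBC


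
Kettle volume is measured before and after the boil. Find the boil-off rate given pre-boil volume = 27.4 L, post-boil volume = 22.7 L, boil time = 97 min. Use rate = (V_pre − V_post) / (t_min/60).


rate = (27.4 − 22.7) / (97/60)

2.9072 L/hr


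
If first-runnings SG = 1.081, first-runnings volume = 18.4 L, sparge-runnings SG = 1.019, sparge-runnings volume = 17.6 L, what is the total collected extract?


total = Σ (SG_i − 1)·1000·V_i
first = (1.081 − 1)·1000·18.4 = 1490.4000
sparge = (1.019 − 1)·1000·17.6 = 334.4000
total = 1490.4000 + 334.4000

1824.8000 gravity·L


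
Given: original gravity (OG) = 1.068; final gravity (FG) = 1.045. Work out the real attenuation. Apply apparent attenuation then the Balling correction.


AA = (OG−FG)/(OG−1)·100;  RA = AA·0.8192
AA = (1.068 − 1.045)/(1.068 − 1)·100 = 33.8235
RA = 33.8235·0.8192

27.7082 %


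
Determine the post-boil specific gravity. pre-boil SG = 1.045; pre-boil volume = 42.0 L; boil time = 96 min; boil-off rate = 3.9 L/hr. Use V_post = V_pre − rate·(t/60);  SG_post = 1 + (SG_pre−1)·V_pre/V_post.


V_post = 42.0 − 3.9·(96/60) = 35.7600
SG_post = 1 + (1.045 − 1)·42.0/35.7600

1.0529


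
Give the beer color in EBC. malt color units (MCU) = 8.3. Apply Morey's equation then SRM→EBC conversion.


SRM = 1.4922·MCU^0.6859;  EBC = SRM·1.97
SRM = 1.4922·8.3^0.6859 = 6.3712
EBC = 6.3712·1.97

12.5513 EBC


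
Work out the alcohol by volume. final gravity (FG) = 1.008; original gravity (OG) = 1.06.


ABV = (OG − FG) · 131.25
ABV = (1.06 − 1.008) · 131.25

6.8250 % ABV


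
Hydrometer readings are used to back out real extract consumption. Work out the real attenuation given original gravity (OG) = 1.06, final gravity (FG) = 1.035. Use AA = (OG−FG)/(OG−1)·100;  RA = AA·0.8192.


AA = (1.06 − 1.035)/(1.06 − 1)·100 = 41.6667
RA = 41.6667·0.8192

34.1333 %


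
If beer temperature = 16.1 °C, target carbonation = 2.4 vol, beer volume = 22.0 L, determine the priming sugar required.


residual = 14.695·(0.01821 + 0.09011·e^(−0.04·T));  sugar = (target − residual)·4.0·V
residual = 14.695·(0.01821 + 0.09011·e^(−0.04·16.1)) = 0.9630
sugar = (2.4 − 0.9630)·4.0·22.0

126.4532 g


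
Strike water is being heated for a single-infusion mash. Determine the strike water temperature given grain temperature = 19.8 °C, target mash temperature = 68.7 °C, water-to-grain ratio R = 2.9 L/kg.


T_strike = (0.41/R)·(T_mash − T_grain) + T_mash
T_strike = (0.41/2.9)·(68.7 − 19.8) + 68.7

75.6134 °C


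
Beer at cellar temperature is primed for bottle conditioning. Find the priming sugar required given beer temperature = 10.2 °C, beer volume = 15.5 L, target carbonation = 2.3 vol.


residual = 14.695·(0.01821 + 0.09011·e^(−0.04·T));  sugar = (target − residual)·4.0·V
residual = 14.695·(0.01821 + 0.09011·e^(−0.04·10.2)) = 1.1481
sugar = (2.3 − 1.1481)·4.0·15.5

71.4154 g


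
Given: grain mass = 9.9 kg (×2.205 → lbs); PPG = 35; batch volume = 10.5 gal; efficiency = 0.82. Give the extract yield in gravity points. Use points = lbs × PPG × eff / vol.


lbs = 9.9 × 2.205 = 21.8295
points = 21.8295 × 35 × 0.82 / 10.5

59.6673 points


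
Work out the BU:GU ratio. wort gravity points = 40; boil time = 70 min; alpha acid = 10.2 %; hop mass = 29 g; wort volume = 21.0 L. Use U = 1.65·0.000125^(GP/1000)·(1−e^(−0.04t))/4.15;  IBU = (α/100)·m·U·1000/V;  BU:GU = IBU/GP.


U = 1.65·0.000125^(40/1000)·(1−e^(−0.04·70))/4.15 = 0.2607
IBU = (10.2/100)·29·0.2607·1000/21.0 = 36.7151
BU:GU = 36.7151/40

0.9179


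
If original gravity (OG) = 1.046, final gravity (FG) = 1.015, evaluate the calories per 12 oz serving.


ABW = (OG−FG)·131.25·0.79/FG;  °P = 259 − 259/SG (for OG→OE and FG→AE);  RE = 0.1808·OE + 0.8192·AE;  Cal = (6.9·ABW + 4·(RE−0.1))·FG·3.55
ABW = (1.046 − 1.015)·131.25·0.79/1.015 = 3.1668
OE = 259 − 259/1.046 = 11.3901 °P
AE = 259 − 259/1.015 = 3.8276 °P
RE = 0.1808·11.3901 + 0.8192·3.8276 = 5.1949 °P
Cal = (6.9·3.1668 + 4·(5.1949−0.1))·1.015·3.55

152.1671 kcal


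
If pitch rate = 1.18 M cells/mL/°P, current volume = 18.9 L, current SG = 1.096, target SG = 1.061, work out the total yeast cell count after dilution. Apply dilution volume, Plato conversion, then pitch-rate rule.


V_w = V·((SG_c−1)/(SG_t−1)−1);  °P = 259 − 259/SG_t;  cells = rate·(V+V_w)·°P
V_w = 18.9·((1.096−1)/(1.061−1)−1) = 10.8443
V_final = 18.9 + 10.8443 = 29.7443
°P = 259 − 259/1.061 = 14.8907
cells = 1.18·29.7443·14.8907

522.6361 billion cells


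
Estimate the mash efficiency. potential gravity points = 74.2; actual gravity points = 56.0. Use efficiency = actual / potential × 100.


efficiency = 56.0 / 74.2 × 100

75.4717 %


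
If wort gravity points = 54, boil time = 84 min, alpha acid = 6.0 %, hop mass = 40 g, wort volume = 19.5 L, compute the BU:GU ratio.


U = 1.65·0.000125^(GP/1000)·(1−e^(−0.04t))/4.15;  IBU = (α/100)·m·U·1000/V;  BU:GU = IBU/GP
U = 1.65·0.000125^(54/1000)·(1−e^(−0.04·84))/4.15 = 0.2362
IBU = (6.0/100)·40·0.2362·1000/19.5 = 29.0731
BU:GU = 29.0731/54

0.5384


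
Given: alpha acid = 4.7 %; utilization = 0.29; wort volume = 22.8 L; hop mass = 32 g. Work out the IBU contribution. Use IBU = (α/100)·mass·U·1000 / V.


IBU = (4.7/100)·32·0.29·1000 / 22.8

19.1298 IBU


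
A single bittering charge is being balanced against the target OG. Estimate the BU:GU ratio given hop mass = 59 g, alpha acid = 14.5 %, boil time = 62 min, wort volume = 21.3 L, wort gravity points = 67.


U = 1.65·0.000125^(GP/1000)·(1−e^(−0.04t))/4.15;  IBU = (α/100)·m·U·1000/V;  BU:GU = IBU/GP
U = 1.65·0.000125^(67/1000)·(1−e^(−0.04·62))/4.15 = 0.1995
IBU = (14.5/100)·59·0.1995·1000/21.3 = 80.1284
BU:GU = 80.1284/67

1.1959


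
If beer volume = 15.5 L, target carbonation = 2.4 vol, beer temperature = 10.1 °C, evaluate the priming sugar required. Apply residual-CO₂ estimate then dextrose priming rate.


residual = 14.695·(0.01821 + 0.09011·e^(−0.04·T));  sugar = (target − residual)·4.0·V
residual = 14.695·(0.01821 + 0.09011·e^(−0.04·10.1)) = 1.1517
sugar = (2.4 − 1.1517)·4.0·15.5

77.3966 g


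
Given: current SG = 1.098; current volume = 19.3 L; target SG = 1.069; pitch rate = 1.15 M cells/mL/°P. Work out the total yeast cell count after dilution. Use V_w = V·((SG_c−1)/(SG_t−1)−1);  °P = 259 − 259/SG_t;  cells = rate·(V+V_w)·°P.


V_w = 19.3·((1.098−1)/(1.069−1)−1) = 8.1116
V_final = 19.3 + 8.1116 = 27.4116
°P = 259 − 259/1.069 = 16.7175
cells = 1.15·27.4116·16.7175

526.9911 billion cells


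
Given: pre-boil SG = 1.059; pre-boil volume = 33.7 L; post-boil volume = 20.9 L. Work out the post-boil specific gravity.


SG_post = 1 + (SG_pre − 1)·V_pre/V_post
pts_pre = (1.059 − 1)·1000 = 59.0000
pts_post = 59.0000·33.7/20.9 = 95.1340
SG_post = 1 + 95.1340/1000

1.0951


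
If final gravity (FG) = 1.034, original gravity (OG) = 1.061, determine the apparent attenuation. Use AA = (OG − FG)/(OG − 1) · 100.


AA = (1.061 − 1.034)/(1.061 − 1) · 100

44.2623 %


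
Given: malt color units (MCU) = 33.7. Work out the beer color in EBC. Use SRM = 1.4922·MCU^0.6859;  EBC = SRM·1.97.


SRM = 1.4922·33.7^0.6859 = 16.6582
EBC = 16.6582·1.97

32.8167 EBC


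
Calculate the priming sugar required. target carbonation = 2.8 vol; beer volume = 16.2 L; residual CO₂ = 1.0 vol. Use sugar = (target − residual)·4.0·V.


sugar = (2.8 − 1.0)·4.0·16.2

116.6400 g


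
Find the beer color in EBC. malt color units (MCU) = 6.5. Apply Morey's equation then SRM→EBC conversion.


SRM = 1.4922·MCU^0.6859;  EBC = SRM·1.97
SRM = 1.4922·6.5^0.6859 = 5.3877
EBC = 5.3877·1.97

10.6138 EBC


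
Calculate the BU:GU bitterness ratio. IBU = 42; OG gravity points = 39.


BU:GU = IBU / OG_points
BU:GU = 42 / 39

1.0769


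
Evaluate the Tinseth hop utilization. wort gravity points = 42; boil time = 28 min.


U = 1.65·0.000125^(GP/1000) · (1 − e^(−0.04·t))/4.15
bigness = 1.65·0.000125^(42/1000) = 1.1312
boil_factor = (1 − e^(−0.04·28))/4.15 = 0.1623
U = 1.1312 · 0.1623

0.1836


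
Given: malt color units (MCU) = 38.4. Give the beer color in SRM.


SRM = 1.4922 · MCU^0.6859
SRM = 1.4922 · 38.4^0.6859

18.2188 SRM


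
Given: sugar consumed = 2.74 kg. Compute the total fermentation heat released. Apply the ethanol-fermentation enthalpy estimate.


Q = m_sugar · 590 kJ/kg
Q = 2.74 · 590

1616.6000 kJ


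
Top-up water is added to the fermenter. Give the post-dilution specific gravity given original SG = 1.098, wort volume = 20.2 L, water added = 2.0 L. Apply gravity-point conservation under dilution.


SG_new = 1 + (SG_old − 1)·V_old/(V_old + V_water)
pts = (1.098 − 1)·1000·20.2/(20.2 + 2.0) = 89.1712
SG_new = 1 + 89.1712/1000

1.0892


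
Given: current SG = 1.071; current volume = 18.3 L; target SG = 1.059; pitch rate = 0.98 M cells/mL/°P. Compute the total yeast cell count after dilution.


V_w = V·((SG_c−1)/(SG_t−1)−1);  °P = 259 − 259/SG_t;  cells = rate·(V+V_w)·°P
V_w = 18.3·((1.071−1)/(1.059−1)−1) = 3.7220
V_final = 18.3 + 3.7220 = 22.0220
°P = 259 − 259/1.059 = 14.4297
cells = 0.98·22.0220·14.4297

311.4148 billion cells


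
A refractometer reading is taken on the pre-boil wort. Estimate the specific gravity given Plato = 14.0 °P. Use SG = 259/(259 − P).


SG = 259/(259 − 14.0)

1.0571


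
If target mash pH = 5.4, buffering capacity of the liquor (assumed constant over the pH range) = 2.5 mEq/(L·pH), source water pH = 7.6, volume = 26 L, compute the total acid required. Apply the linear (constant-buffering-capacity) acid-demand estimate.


acid = buffering capacity · (pH_source − pH_target) · V
acid = 2.5 · (7.6 − 5.4) · 26

143.0000 mEq


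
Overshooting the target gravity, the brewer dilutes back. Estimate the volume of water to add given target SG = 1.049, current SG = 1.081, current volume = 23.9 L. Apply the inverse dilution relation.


V_water = V·((SG_curr − 1)/(SG_target − 1) − 1)
V_water = 23.9·((1.081 − 1)/(1.049 − 1) − 1)

15.6082 L


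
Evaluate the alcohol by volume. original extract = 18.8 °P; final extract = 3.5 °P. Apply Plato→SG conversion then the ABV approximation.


SG = 259/(259 − P);  ABV = (OG − FG)·131.25
OG = 259/(259 − 18.8) = 1.0783
FG = 259/(259 − 3.5) = 1.0137
ABV = (1.0783 − 1.0137)·131.25

8.4747 % ABV


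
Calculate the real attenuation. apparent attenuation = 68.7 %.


RA = AA · 0.8192
RA = 68.7 · 0.8192

56.2790 %


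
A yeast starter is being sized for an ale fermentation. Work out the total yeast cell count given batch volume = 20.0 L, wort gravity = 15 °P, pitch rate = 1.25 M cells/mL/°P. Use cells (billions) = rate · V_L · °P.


cells = 1.25 · 20.0 · 15

375.0000 billion cells


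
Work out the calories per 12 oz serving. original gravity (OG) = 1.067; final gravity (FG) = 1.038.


ABW = (OG−FG)·131.25·0.79/FG;  °P = 259 − 259/SG (for OG→OE and FG→AE);  RE = 0.1808·OE + 0.8192·AE;  Cal = (6.9·ABW + 4·(RE−0.1))·FG·3.55
ABW = (1.067 − 1.038)·131.25·0.79/1.038 = 2.8969
OE = 259 − 259/1.067 = 16.2634 °P
AE = 259 − 259/1.038 = 9.4817 °P
RE = 0.1808·16.2634 + 0.8192·9.4817 = 10.7078 °P
Cal = (6.9·2.8969 + 4·(10.7078−0.1))·1.038·3.55

230.0100 kcal


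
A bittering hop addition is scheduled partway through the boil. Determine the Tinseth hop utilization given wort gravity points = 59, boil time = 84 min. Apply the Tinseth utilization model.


U = 1.65·0.000125^(GP/1000) · (1 − e^(−0.04·t))/4.15
bigness = 1.65·0.000125^(59/1000) = 0.9710
boil_factor = (1 − e^(−0.04·84))/4.15 = 0.2326
U = 0.9710 · 0.2326

0.2258


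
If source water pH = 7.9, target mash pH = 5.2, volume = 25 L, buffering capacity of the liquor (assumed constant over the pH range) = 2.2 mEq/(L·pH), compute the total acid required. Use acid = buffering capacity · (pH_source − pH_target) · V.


acid = 2.2 · (7.9 − 5.2) · 25

148.5000 mEq


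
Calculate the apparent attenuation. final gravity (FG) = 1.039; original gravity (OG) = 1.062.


AA = (OG − FG)/(OG − 1) · 100
AA = (1.062 − 1.039)/(1.062 − 1) · 100

37.0968 %


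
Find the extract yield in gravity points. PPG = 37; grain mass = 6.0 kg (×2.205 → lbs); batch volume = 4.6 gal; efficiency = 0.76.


points = lbs × PPG × eff / vol
lbs = 6.0 × 2.205 = 13.2300
points = 13.2300 × 37 × 0.76 / 4.6

80.8756 points


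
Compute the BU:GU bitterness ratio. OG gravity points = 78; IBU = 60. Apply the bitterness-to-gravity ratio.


BU:GU = IBU / OG_points
BU:GU = 60 / 78

0.7692


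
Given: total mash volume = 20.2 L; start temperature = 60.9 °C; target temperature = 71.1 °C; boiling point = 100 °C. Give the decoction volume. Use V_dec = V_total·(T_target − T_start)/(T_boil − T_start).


V_dec = 20.2·(71.1 − 60.9)/(100 − 60.9)

5.2696 L


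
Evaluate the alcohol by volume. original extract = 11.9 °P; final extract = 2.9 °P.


SG = 259/(259 − P);  ABV = (OG − FG)·131.25
OG = 259/(259 − 11.9) = 1.0482
FG = 259/(259 − 2.9) = 1.0113
ABV = (1.0482 − 1.0113)·131.25

4.8346 % ABV


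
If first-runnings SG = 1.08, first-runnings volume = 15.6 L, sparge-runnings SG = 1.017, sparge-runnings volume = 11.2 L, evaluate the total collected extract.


total = Σ (SG_i − 1)·1000·V_i
first = (1.08 − 1)·1000·15.6 = 1248.0000
sparge = (1.017 − 1)·1000·11.2 = 190.4000
total = 1248.0000 + 190.4000

1438.4000 gravity·L


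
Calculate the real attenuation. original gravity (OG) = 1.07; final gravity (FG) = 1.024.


AA = (OG−FG)/(OG−1)·100;  RA = AA·0.8192
AA = (1.07 − 1.024)/(1.07 − 1)·100 = 65.7143
RA = 65.7143·0.8192

53.8331 %


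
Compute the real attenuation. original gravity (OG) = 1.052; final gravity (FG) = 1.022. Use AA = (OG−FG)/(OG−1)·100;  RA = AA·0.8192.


AA = (1.052 − 1.022)/(1.052 − 1)·100 = 57.6923
RA = 57.6923·0.8192

47.2615 %


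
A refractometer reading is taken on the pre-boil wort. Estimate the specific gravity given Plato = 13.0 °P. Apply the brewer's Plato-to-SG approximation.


SG = 259/(259 − P)
SG = 259/(259 − 13.0)

1.0528


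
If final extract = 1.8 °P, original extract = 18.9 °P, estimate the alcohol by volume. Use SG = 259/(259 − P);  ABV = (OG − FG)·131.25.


OG = 259/(259 − 18.9) = 1.0787
FG = 259/(259 − 1.8) = 1.0070
ABV = (1.0787 − 1.0070)·131.25

9.4131 % ABV


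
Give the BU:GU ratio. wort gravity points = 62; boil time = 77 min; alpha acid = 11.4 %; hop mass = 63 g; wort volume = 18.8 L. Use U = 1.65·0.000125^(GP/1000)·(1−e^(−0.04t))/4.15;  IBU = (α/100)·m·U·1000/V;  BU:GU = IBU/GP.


U = 1.65·0.000125^(62/1000)·(1−e^(−0.04·77))/4.15 = 0.2173
IBU = (11.4/100)·63·0.2173·1000/18.8 = 83.0039
BU:GU = 83.0039/62

1.3388


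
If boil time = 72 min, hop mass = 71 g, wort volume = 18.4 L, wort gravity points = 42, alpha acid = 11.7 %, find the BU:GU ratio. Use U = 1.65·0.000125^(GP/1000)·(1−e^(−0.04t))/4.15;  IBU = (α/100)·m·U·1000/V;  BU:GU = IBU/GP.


U = 1.65·0.000125^(42/1000)·(1−e^(−0.04·72))/4.15 = 0.2573
IBU = (11.7/100)·71·0.2573·1000/18.4 = 116.1562
BU:GU = 116.1562/42

2.7656


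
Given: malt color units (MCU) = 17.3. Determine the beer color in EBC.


SRM = 1.4922·MCU^0.6859;  EBC = SRM·1.97
SRM = 1.4922·17.3^0.6859 = 10.5439
EBC = 10.5439·1.97

20.7716 EBC


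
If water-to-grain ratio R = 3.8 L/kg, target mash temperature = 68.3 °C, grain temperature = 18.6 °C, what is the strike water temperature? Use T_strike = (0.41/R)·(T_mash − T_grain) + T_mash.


T_strike = (0.41/3.8)·(68.3 − 18.6) + 68.3

73.6624 °C


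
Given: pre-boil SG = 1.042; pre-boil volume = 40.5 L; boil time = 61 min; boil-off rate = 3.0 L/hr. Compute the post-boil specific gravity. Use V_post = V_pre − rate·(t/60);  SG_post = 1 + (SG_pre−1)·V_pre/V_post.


V_post = 40.5 − 3.0·(61/60) = 37.4500
SG_post = 1 + (1.042 − 1)·40.5/37.4500

1.0454


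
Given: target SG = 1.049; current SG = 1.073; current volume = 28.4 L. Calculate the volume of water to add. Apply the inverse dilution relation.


V_water = V·((SG_curr − 1)/(SG_target − 1) − 1)
V_water = 28.4·((1.073 − 1)/(1.049 − 1) − 1)

13.9102 L


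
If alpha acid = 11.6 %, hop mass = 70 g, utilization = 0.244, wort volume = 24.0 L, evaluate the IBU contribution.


IBU = (α/100)·mass·U·1000 / V
IBU = (11.6/100)·70·0.244·1000 / 24.0

82.5533 IBU


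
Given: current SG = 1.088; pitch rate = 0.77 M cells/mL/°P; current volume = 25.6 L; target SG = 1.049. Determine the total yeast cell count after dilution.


V_w = V·((SG_c−1)/(SG_t−1)−1);  °P = 259 − 259/SG_t;  cells = rate·(V+V_w)·°P
V_w = 25.6·((1.088−1)/(1.049−1)−1) = 20.3755
V_final = 25.6 + 20.3755 = 45.9755
°P = 259 − 259/1.049 = 12.0982
cells = 0.77·45.9755·12.0982

428.2897 billion cells


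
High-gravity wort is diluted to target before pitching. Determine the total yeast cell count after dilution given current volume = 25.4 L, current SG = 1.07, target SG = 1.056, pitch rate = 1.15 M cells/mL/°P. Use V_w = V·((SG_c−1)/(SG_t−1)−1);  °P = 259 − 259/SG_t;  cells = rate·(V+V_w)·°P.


V_w = 25.4·((1.07−1)/(1.056−1)−1) = 6.3500
V_final = 25.4 + 6.3500 = 31.7500
°P = 259 − 259/1.056 = 13.7348
cells = 1.15·31.7500·13.7348

501.4937 billion cells


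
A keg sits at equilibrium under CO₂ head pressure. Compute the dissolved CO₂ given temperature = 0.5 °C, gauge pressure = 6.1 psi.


vols = (P + 14.695)·(0.01821 + 0.09011·e^(−0.04·T))
vols = (6.1 + 14.695)·(0.01821 + 0.09011·e^(−0.04·0.5))

2.2154 volumes


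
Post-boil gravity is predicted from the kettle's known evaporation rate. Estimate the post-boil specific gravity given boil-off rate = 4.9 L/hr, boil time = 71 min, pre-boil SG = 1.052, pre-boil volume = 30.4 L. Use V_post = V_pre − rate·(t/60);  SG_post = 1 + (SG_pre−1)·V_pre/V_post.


V_post = 30.4 − 4.9·(71/60) = 24.6017
SG_post = 1 + (1.052 − 1)·30.4/24.6017

1.0643


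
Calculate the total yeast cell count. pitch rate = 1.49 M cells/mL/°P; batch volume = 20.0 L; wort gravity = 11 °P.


cells (billions) = rate · V_L · °P
cells = 1.49 · 20.0 · 11

327.8000 billion cells


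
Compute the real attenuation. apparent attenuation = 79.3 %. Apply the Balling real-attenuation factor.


RA = AA · 0.8192
RA = 79.3 · 0.8192

64.9626 %


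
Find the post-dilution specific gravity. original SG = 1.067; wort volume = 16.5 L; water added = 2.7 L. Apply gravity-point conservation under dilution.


SG_new = 1 + (SG_old − 1)·V_old/(V_old + V_water)
pts = (1.067 − 1)·1000·16.5/(16.5 + 2.7) = 57.5781
SG_new = 1 + 57.5781/1000

1.0576


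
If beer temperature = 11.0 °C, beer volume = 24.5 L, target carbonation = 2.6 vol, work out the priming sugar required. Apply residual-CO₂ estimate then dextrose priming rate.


residual = 14.695·(0.01821 + 0.09011·e^(−0.04·T));  sugar = (target − residual)·4.0·V
residual = 14.695·(0.01821 + 0.09011·e^(−0.04·11.0)) = 1.1204
sugar = (2.6 − 1.1204)·4.0·24.5

145.0001 g


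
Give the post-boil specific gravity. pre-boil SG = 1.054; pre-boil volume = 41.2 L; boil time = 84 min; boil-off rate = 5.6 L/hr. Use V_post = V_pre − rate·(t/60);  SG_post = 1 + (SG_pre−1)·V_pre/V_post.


V_post = 41.2 − 5.6·(84/60) = 33.3600
SG_post = 1 + (1.054 − 1)·41.2/33.3600

1.0667


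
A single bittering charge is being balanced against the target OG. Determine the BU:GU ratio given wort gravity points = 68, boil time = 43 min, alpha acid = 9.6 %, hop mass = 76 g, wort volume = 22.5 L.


U = 1.65·0.000125^(GP/1000)·(1−e^(−0.04t))/4.15;  IBU = (α/100)·m·U·1000/V;  BU:GU = IBU/GP
U = 1.65·0.000125^(68/1000)·(1−e^(−0.04·43))/4.15 = 0.1771
IBU = (9.6/100)·76·0.1771·1000/22.5 = 57.4429
BU:GU = 57.4429/68

0.8447


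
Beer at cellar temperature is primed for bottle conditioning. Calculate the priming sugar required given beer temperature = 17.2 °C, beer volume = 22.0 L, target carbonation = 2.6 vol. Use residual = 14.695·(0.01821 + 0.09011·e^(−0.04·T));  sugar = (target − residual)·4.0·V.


residual = 14.695·(0.01821 + 0.09011·e^(−0.04·17.2)) = 0.9331
sugar = (2.6 − 0.9331)·4.0·22.0

146.6876 g


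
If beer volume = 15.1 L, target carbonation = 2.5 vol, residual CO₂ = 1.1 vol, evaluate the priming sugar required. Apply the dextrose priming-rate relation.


sugar = (target − residual)·4.0·V
sugar = (2.5 − 1.1)·4.0·15.1

84.5600 g


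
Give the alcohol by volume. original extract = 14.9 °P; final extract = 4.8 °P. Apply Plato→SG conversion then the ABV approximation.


SG = 259/(259 − P);  ABV = (OG − FG)·131.25
OG = 259/(259 − 14.9) = 1.0610
FG = 259/(259 − 4.8) = 1.0189
ABV = (1.0610 − 1.0189)·131.25

5.5332 % ABV


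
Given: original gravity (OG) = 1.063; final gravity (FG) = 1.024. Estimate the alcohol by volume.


ABV = (OG − FG) · 131.25
ABV = (1.063 − 1.024) · 131.25

5.1187 % ABV


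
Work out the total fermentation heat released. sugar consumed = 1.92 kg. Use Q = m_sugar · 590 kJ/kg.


Q = 1.92 · 590

1132.8000 kJ


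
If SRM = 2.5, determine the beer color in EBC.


EBC = SRM · 1.97
EBC = 2.5 · 1.97

4.9250 EBC


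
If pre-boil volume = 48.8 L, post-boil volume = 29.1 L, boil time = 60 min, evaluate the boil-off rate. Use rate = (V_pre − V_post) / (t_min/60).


rate = (48.8 − 29.1) / (60/60)

19.7000 L/hr


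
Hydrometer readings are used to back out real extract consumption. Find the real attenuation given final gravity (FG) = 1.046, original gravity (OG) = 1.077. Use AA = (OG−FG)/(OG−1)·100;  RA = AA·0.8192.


AA = (1.077 − 1.046)/(1.077 − 1)·100 = 40.2597
RA = 40.2597·0.8192

32.9808 %


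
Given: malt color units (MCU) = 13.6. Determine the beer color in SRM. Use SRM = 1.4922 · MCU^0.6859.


SRM = 1.4922 · 13.6^0.6859

8.9397 SRM


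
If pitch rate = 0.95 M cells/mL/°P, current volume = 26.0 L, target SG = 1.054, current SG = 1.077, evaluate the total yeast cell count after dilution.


V_w = V·((SG_c−1)/(SG_t−1)−1);  °P = 259 − 259/SG_t;  cells = rate·(V+V_w)·°P
V_w = 26.0·((1.077−1)/(1.054−1)−1) = 11.0741
V_final = 26.0 + 11.0741 = 37.0741
°P = 259 − 259/1.054 = 13.2694
cells = 0.95·37.0741·13.2694

467.3549 billion cells


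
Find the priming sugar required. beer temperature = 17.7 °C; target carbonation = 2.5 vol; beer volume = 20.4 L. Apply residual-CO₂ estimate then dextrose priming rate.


residual = 14.695·(0.01821 + 0.09011·e^(−0.04·T));  sugar = (target − residual)·4.0·V
residual = 14.695·(0.01821 + 0.09011·e^(−0.04·17.7)) = 0.9199
sugar = (2.5 − 0.9199)·4.0·20.4

128.9347 g


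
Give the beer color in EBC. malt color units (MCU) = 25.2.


SRM = 1.4922·MCU^0.6859;  EBC = SRM·1.97
SRM = 1.4922·25.2^0.6859 = 13.6473
EBC = 13.6473·1.97

26.8852 EBC


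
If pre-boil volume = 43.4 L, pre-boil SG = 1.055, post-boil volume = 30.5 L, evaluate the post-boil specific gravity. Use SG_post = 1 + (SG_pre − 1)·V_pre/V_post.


pts_pre = (1.055 − 1)·1000 = 55.0000
pts_post = 55.0000·43.4/30.5 = 78.2623
SG_post = 1 + 78.2623/1000

1.0783


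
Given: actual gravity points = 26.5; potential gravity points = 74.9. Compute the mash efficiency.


efficiency = actual / potential × 100
efficiency = 26.5 / 74.9 × 100

35.3805 %


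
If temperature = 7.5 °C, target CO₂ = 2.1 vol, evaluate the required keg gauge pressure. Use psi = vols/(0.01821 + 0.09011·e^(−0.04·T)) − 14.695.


psi = 2.1/(0.01821 + 0.09011·e^(−0.04·7.5)) − 14.695

10.0210 psi


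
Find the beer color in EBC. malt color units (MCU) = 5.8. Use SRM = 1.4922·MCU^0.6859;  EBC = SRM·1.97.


SRM = 1.4922·5.8^0.6859 = 4.9827
EBC = 4.9827·1.97

9.8159 EBC


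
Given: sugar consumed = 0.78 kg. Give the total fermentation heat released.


Q = m_sugar · 590 kJ/kg
Q = 0.78 · 590

460.2000 kJ


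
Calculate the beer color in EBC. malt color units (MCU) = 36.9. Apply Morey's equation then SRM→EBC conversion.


SRM = 1.4922·MCU^0.6859;  EBC = SRM·1.97
SRM = 1.4922·36.9^0.6859 = 17.7276
EBC = 17.7276·1.97

34.9234 EBC


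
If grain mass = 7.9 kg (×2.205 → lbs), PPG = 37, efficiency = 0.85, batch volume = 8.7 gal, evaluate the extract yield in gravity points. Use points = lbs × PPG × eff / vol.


lbs = 7.9 × 2.205 = 17.4195
points = 17.4195 × 37 × 0.85 / 8.7

62.9705 points


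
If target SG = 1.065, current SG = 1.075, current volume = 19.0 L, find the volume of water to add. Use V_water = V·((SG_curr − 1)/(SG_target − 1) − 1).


V_water = 19.0·((1.075 − 1)/(1.065 − 1) − 1)

2.9231 L


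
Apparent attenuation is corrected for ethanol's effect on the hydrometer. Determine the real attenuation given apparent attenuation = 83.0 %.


RA = AA · 0.8192
RA = 83.0 · 0.8192

67.9936 %


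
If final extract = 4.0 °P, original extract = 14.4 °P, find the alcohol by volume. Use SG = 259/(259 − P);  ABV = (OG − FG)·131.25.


OG = 259/(259 − 14.4) = 1.0589
FG = 259/(259 − 4.0) = 1.0157
ABV = (1.0589 − 1.0157)·131.25

5.6681 % ABV


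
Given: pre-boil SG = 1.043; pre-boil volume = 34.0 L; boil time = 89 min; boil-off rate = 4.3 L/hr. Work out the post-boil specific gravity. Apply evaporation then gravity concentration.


V_post = V_pre − rate·(t/60);  SG_post = 1 + (SG_pre−1)·V_pre/V_post
V_post = 34.0 − 4.3·(89/60) = 27.6217
SG_post = 1 + (1.043 − 1)·34.0/27.6217

1.0529


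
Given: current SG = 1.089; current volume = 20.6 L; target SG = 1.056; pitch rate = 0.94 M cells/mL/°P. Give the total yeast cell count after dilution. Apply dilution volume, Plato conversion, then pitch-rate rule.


V_w = V·((SG_c−1)/(SG_t−1)−1);  °P = 259 − 259/SG_t;  cells = rate·(V+V_w)·°P
V_w = 20.6·((1.089−1)/(1.056−1)−1) = 12.1393
V_final = 20.6 + 12.1393 = 32.7393
°P = 259 − 259/1.056 = 13.7348
cells = 0.94·32.7393·13.7348

422.6890 billion cells


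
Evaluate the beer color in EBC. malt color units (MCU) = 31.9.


SRM = 1.4922·MCU^0.6859;  EBC = SRM·1.97
SRM = 1.4922·31.9^0.6859 = 16.0427
EBC = 16.0427·1.97

31.6041 EBC


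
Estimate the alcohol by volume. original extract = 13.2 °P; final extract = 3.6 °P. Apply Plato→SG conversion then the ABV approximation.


SG = 259/(259 − P);  ABV = (OG − FG)·131.25
OG = 259/(259 − 13.2) = 1.0537
FG = 259/(259 − 3.6) = 1.0141
ABV = (1.0537 − 1.0141)·131.25

5.1984 % ABV


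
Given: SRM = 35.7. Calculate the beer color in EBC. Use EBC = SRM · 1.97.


EBC = 35.7 · 1.97

70.3290 EBC


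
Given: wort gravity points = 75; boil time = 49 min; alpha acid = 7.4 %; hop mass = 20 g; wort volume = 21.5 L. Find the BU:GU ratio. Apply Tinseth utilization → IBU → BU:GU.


U = 1.65·0.000125^(GP/1000)·(1−e^(−0.04t))/4.15;  IBU = (α/100)·m·U·1000/V;  BU:GU = IBU/GP
U = 1.65·0.000125^(75/1000)·(1−e^(−0.04·49))/4.15 = 0.1741
IBU = (7.4/100)·20·0.1741·1000/21.5 = 11.9837
BU:GU = 11.9837/75

0.1598


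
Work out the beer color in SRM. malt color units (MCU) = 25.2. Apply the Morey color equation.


SRM = 1.4922 · MCU^0.6859
SRM = 1.4922 · 25.2^0.6859

13.6473 SRM


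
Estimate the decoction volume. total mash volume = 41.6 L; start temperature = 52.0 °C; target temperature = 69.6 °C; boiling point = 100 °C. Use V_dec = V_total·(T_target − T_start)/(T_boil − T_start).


V_dec = 41.6·(69.6 − 52.0)/(100 − 52.0)

15.2533 L


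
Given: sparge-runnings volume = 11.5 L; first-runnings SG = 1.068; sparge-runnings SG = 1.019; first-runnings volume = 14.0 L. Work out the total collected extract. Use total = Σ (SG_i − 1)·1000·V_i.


first = (1.068 − 1)·1000·14.0 = 952.0000
sparge = (1.019 − 1)·1000·11.5 = 218.5000
total = 952.0000 + 218.5000

1170.5000 gravity·L


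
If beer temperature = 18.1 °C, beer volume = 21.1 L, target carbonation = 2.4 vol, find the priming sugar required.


residual = 14.695·(0.01821 + 0.09011·e^(−0.04·T));  sugar = (target − residual)·4.0·V
residual = 14.695·(0.01821 + 0.09011·e^(−0.04·18.1)) = 0.9096
sugar = (2.4 − 0.9096)·4.0·21.1

125.7928 g


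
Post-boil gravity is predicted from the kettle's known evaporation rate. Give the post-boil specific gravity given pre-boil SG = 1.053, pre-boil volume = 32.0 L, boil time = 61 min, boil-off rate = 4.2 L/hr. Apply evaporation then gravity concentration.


V_post = V_pre − rate·(t/60);  SG_post = 1 + (SG_pre−1)·V_pre/V_post
V_post = 32.0 − 4.2·(61/60) = 27.7300
SG_post = 1 + (1.053 − 1)·32.0/27.7300

1.0612


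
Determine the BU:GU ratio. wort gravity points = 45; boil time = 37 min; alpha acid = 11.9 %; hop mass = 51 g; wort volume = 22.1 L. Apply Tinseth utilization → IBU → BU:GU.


U = 1.65·0.000125^(GP/1000)·(1−e^(−0.04t))/4.15;  IBU = (α/100)·m·U·1000/V;  BU:GU = IBU/GP
U = 1.65·0.000125^(45/1000)·(1−e^(−0.04·37))/4.15 = 0.2049
IBU = (11.9/100)·51·0.2049·1000/22.1 = 56.2785
BU:GU = 56.2785/45

1.2506


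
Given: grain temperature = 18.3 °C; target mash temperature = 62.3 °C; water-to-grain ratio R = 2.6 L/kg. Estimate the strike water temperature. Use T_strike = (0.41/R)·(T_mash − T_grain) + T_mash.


T_strike = (0.41/2.6)·(62.3 − 18.3) + 62.3

69.2385 °C


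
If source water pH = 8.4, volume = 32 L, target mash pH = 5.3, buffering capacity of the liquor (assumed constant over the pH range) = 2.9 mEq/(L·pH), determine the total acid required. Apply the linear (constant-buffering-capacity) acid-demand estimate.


acid = buffering capacity · (pH_source − pH_target) · V
acid = 2.9 · (8.4 − 5.3) · 32

287.6800 mEq


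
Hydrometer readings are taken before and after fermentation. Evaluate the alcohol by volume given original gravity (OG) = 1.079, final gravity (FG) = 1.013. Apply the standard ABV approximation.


ABV = (OG − FG) · 131.25
ABV = (1.079 − 1.013) · 131.25

8.6625 % ABV


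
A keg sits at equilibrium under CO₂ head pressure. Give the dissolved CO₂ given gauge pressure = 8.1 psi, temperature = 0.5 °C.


vols = (P + 14.695)·(0.01821 + 0.09011·e^(−0.04·T))
vols = (8.1 + 14.695)·(0.01821 + 0.09011·e^(−0.04·0.5))

2.4285 volumes


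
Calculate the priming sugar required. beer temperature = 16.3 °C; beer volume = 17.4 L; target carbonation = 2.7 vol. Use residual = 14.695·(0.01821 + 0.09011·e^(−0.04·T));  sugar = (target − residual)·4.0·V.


residual = 14.695·(0.01821 + 0.09011·e^(−0.04·16.3)) = 0.9575
sugar = (2.7 − 0.9575)·4.0·17.4

121.2787 g


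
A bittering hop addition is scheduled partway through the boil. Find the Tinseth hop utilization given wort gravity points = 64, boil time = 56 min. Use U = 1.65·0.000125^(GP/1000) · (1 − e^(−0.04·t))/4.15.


bigness = 1.65·0.000125^(64/1000) = 0.9283
boil_factor = (1 − e^(−0.04·56))/4.15 = 0.2153
U = 0.9283 · 0.2153

0.1999


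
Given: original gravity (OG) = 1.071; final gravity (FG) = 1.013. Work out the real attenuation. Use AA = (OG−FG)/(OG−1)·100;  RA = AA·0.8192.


AA = (1.071 − 1.013)/(1.071 − 1)·100 = 81.6901
RA = 81.6901·0.8192

66.9206 %


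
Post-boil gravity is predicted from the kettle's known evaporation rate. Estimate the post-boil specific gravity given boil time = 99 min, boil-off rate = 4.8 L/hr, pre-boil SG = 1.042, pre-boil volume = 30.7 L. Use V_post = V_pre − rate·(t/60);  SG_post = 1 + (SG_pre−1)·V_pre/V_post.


V_post = 30.7 − 4.8·(99/60) = 22.7800
SG_post = 1 + (1.042 − 1)·30.7/22.7800

1.0566


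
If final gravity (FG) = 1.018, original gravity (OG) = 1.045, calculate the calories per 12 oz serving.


ABW = (OG−FG)·131.25·0.79/FG;  °P = 259 − 259/SG (for OG→OE and FG→AE);  RE = 0.1808·OE + 0.8192·AE;  Cal = (6.9·ABW + 4·(RE−0.1))·FG·3.55
ABW = (1.045 − 1.018)·131.25·0.79/1.018 = 2.7501
OE = 259 − 259/1.045 = 11.1531 °P
AE = 259 − 259/1.018 = 4.5796 °P
RE = 0.1808·11.1531 + 0.8192·4.5796 = 5.7681 °P
Cal = (6.9·2.7501 + 4·(5.7681−0.1))·1.018·3.55

150.5106 kcal


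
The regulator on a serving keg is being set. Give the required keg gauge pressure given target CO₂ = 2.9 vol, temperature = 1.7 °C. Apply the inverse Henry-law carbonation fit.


psi = vols/(0.01821 + 0.09011·e^(−0.04·T)) − 14.695
psi = 2.9/(0.01821 + 0.09011·e^(−0.04·1.7)) − 14.695

13.6264 psi


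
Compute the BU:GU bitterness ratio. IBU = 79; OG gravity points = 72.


BU:GU = IBU / OG_points
BU:GU = 79 / 72

1.0972


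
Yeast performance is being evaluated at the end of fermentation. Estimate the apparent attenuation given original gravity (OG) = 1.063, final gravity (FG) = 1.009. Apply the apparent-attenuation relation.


AA = (OG − FG)/(OG − 1) · 100
AA = (1.063 − 1.009)/(1.063 − 1) · 100

85.7143 %


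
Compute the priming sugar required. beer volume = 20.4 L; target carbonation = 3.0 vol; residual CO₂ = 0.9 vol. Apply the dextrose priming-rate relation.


sugar = (target − residual)·4.0·V
sugar = (3.0 − 0.9)·4.0·20.4

171.3600 g


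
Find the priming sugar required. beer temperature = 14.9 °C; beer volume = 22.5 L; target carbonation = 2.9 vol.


residual = 14.695·(0.01821 + 0.09011·e^(−0.04·T));  sugar = (target − residual)·4.0·V
residual = 14.695·(0.01821 + 0.09011·e^(−0.04·14.9)) = 0.9972
sugar = (2.9 − 0.9972)·4.0·22.5

171.2496 g


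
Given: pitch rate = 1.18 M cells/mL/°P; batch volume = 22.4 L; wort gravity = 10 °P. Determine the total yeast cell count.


cells (billions) = rate · V_L · °P
cells = 1.18 · 22.4 · 10

264.3200 billion cells


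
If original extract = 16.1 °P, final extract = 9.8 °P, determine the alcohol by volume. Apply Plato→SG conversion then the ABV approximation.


SG = 259/(259 − P);  ABV = (OG − FG)·131.25
OG = 259/(259 − 16.1) = 1.0663
FG = 259/(259 − 9.8) = 1.0393
ABV = (1.0663 − 1.0393)·131.25

3.5381 % ABV


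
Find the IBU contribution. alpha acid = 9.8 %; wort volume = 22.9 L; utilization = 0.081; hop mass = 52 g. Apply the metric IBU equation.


IBU = (α/100)·mass·U·1000 / V
IBU = (9.8/100)·52·0.081·1000 / 22.9

18.0252 IBU


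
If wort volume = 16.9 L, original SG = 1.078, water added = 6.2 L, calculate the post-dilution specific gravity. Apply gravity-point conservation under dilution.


SG_new = 1 + (SG_old − 1)·V_old/(V_old + V_water)
pts = (1.078 − 1)·1000·16.9/(16.9 + 6.2) = 57.0649
SG_new = 1 + 57.0649/1000

1.0571


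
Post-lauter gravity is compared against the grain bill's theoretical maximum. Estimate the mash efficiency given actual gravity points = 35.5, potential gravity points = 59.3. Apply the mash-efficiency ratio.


efficiency = actual / potential × 100
efficiency = 35.5 / 59.3 × 100

59.8651 %


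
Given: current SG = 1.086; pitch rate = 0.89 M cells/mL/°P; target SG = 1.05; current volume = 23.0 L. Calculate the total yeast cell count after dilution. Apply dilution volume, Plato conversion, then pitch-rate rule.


V_w = V·((SG_c−1)/(SG_t−1)−1);  °P = 259 − 259/SG_t;  cells = rate·(V+V_w)·°P
V_w = 23.0·((1.086−1)/(1.05−1)−1) = 16.5600
V_final = 23.0 + 16.5600 = 39.5600
°P = 259 − 259/1.05 = 12.3333
cells = 0.89·39.5600·12.3333

434.2369 billion cells


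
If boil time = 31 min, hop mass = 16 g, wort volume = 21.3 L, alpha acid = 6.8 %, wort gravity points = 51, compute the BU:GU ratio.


U = 1.65·0.000125^(GP/1000)·(1−e^(−0.04t))/4.15;  IBU = (α/100)·m·U·1000/V;  BU:GU = IBU/GP
U = 1.65·0.000125^(51/1000)·(1−e^(−0.04·31))/4.15 = 0.1787
IBU = (6.8/100)·16·0.1787·1000/21.3 = 9.1256
BU:GU = 9.1256/51

0.1789


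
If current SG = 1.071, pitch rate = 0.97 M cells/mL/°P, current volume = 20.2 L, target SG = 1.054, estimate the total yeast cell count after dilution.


V_w = V·((SG_c−1)/(SG_t−1)−1);  °P = 259 − 259/SG_t;  cells = rate·(V+V_w)·°P
V_w = 20.2·((1.071−1)/(1.054−1)−1) = 6.3593
V_final = 20.2 + 6.3593 = 26.5593
°P = 259 − 259/1.054 = 13.2694
cells = 0.97·26.5593·13.2694

341.8540 billion cells


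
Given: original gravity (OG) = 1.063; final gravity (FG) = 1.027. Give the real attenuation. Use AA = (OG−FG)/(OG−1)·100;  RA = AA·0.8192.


AA = (1.063 − 1.027)/(1.063 − 1)·100 = 57.1429
RA = 57.1429·0.8192

46.8114 %


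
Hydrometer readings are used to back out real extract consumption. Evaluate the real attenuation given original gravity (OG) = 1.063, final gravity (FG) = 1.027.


AA = (OG−FG)/(OG−1)·100;  RA = AA·0.8192
AA = (1.063 − 1.027)/(1.063 − 1)·100 = 57.1429
RA = 57.1429·0.8192

46.8114 %


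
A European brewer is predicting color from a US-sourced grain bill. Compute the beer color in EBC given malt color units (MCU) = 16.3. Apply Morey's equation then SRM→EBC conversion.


SRM = 1.4922·MCU^0.6859;  EBC = SRM·1.97
SRM = 1.4922·16.3^0.6859 = 10.1220
EBC = 10.1220·1.97

19.9403 EBC


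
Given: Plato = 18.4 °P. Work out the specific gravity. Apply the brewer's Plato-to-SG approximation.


SG = 259/(259 − P)
SG = 259/(259 − 18.4)

1.0765


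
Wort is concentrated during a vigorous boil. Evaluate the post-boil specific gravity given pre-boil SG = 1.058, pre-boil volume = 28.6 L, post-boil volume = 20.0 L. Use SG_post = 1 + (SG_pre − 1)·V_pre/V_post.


pts_pre = (1.058 − 1)·1000 = 58.0000
pts_post = 58.0000·28.6/20.0 = 82.9400
SG_post = 1 + 82.9400/1000

1.0829


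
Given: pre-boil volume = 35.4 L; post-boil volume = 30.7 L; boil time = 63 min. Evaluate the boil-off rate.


rate = (V_pre − V_post) / (t_min/60)
rate = (35.4 − 30.7) / (63/60)

4.4762 L/hr


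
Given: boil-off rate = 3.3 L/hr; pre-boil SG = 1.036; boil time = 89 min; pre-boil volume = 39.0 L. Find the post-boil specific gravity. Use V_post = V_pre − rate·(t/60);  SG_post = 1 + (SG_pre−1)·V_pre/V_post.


V_post = 39.0 − 3.3·(89/60) = 34.1050
SG_post = 1 + (1.036 − 1)·39.0/34.1050

1.0412
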